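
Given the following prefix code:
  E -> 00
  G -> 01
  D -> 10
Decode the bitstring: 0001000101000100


Decoding step by step:
Bits 00 -> E
Bits 01 -> G
Bits 00 -> E
Bits 01 -> G
Bits 01 -> G
Bits 00 -> E
Bits 01 -> G
Bits 00 -> E


Decoded message: EGEGGEGE


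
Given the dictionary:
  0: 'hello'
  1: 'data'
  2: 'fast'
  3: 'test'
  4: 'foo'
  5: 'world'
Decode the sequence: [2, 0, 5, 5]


Look up each index in the dictionary:
  2 -> 'fast'
  0 -> 'hello'
  5 -> 'world'
  5 -> 'world'

Decoded: "fast hello world world"


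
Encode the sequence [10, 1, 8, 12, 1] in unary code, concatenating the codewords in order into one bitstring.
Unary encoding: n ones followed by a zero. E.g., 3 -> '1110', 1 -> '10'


Encode each number as n ones followed by a terminating 0:
  10 -> 11111111110 (11 bits)
  1 -> 10 (2 bits)
  8 -> 111111110 (9 bits)
  12 -> 1111111111110 (13 bits)
  1 -> 10 (2 bits)
Total length = 11 + 2 + 9 + 13 + 2 = 37 bits.

Unary([10, 1, 8, 12, 1]) = 1111111111010111111110111111111111010 (37 bits)


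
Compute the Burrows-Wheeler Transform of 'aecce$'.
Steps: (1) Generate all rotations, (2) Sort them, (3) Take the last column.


Rotations (sorted):
  0: $aecce -> last char: e
  1: aecce$ -> last char: $
  2: cce$ae -> last char: e
  3: ce$aec -> last char: c
  4: e$aecc -> last char: c
  5: ecce$a -> last char: a


BWT = e$ecca


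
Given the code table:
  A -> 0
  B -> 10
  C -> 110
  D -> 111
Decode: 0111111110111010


Decoding:
0 -> A
111 -> D
111 -> D
110 -> C
111 -> D
0 -> A
10 -> B


Result: ADDCDAB


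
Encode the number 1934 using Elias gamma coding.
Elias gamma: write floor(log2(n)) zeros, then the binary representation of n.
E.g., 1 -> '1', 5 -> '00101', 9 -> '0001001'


num_bits = floor(log2(1934)) + 1 = 11
leading_zeros = num_bits - 1 = 10
binary(1934) = 11110001110

Elias gamma(1934) = '0000000000' + '11110001110' = 000000000011110001110 (21 bits)


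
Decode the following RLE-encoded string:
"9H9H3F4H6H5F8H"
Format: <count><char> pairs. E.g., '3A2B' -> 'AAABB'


Expanding each <count><char> pair:
  9H -> 'HHHHHHHHH'
  9H -> 'HHHHHHHHH'
  3F -> 'FFF'
  4H -> 'HHHH'
  6H -> 'HHHHHH'
  5F -> 'FFFFF'
  8H -> 'HHHHHHHH'

Decoded = HHHHHHHHHHHHHHHHHHFFFHHHHHHHHHHFFFFFHHHHHHHH


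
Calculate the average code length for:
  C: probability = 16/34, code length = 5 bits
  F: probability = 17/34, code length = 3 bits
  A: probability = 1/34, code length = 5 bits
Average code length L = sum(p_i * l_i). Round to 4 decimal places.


Weighted contributions p_i * l_i:
  C: (16/34) * 5 = 80/34
  F: (17/34) * 3 = 51/34
  A: (1/34) * 5 = 5/34
Sum = (80 + 51 + 5)/34 = 136/34

L = 136/34 = 4.0000 bits/symbol


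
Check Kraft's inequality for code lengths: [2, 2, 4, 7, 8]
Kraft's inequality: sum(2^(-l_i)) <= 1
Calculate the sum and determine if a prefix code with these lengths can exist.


Sum = 2^(-2) + 2^(-2) + 2^(-4) + 2^(-7) + 2^(-8)
    = 0.25 + 0.25 + 0.0625 + 0.0078125 + 0.00390625
    = 147/256 = 0.57421875
Since 0.57421875 <= 1, Kraft's inequality IS satisfied.
A prefix code with these lengths CAN exist.

Kraft sum = 0.57421875. Satisfied.


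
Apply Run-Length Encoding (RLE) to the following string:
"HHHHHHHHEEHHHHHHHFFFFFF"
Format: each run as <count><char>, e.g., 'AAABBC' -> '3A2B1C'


Scanning runs left to right:
  i=0: run of 'H' x 8 -> '8H'
  i=8: run of 'E' x 2 -> '2E'
  i=10: run of 'H' x 7 -> '7H'
  i=17: run of 'F' x 6 -> '6F'

RLE = 8H2E7H6F


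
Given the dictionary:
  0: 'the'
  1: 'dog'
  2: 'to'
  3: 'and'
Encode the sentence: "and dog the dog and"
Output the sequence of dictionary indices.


Look up each word in the dictionary:
  'and' -> 3
  'dog' -> 1
  'the' -> 0
  'dog' -> 1
  'and' -> 3

Encoded: [3, 1, 0, 1, 3]


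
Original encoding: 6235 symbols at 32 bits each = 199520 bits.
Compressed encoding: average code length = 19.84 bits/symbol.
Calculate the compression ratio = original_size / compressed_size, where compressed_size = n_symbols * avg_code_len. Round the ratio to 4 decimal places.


original_size = n_symbols * orig_bits = 6235 * 32 = 199520 bits
compressed_size = n_symbols * avg_code_len = 6235 * 19.84 = 123702.4 bits
ratio = original_size / compressed_size = 199520 / 123702.4 = 1.6129

Compression ratio = 1.6129


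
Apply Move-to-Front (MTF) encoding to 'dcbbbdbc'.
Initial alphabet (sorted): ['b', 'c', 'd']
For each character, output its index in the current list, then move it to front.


MTF encoding:
'd': index 2 in ['b', 'c', 'd'] -> ['d', 'b', 'c']
'c': index 2 in ['d', 'b', 'c'] -> ['c', 'd', 'b']
'b': index 2 in ['c', 'd', 'b'] -> ['b', 'c', 'd']
'b': index 0 in ['b', 'c', 'd'] -> ['b', 'c', 'd']
'b': index 0 in ['b', 'c', 'd'] -> ['b', 'c', 'd']
'd': index 2 in ['b', 'c', 'd'] -> ['d', 'b', 'c']
'b': index 1 in ['d', 'b', 'c'] -> ['b', 'd', 'c']
'c': index 2 in ['b', 'd', 'c'] -> ['c', 'b', 'd']


Output: [2, 2, 2, 0, 0, 2, 1, 2]


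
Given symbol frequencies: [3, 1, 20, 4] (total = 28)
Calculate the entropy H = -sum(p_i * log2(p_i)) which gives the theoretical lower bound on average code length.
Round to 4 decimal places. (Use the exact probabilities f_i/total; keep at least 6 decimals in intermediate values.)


Per-symbol terms -p_i * log2(p_i) with p_i = f_i/28:
  p = 3/28 = 0.107143: log2(p) = -3.222392, -p*log2(p) = 0.345256
  p = 1/28 = 0.035714: log2(p) = -4.807355, -p*log2(p) = 0.171691
  p = 20/28 = 0.714286: log2(p) = -0.485427, -p*log2(p) = 0.346733
  p = 4/28 = 0.142857: log2(p) = -2.807355, -p*log2(p) = 0.401051
H = 0.345256 + 0.171691 + 0.346733 + 0.401051 = 1.264731

H = 1.2647 bits/symbol


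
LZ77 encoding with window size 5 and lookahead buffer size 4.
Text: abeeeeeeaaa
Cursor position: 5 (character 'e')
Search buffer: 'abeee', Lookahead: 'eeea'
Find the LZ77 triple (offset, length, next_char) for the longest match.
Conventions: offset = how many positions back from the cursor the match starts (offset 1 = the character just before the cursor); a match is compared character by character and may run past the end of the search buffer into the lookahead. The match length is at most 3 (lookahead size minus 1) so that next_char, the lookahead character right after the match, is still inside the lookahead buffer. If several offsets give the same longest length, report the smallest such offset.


Try each offset into the search buffer:
  offset=1 (pos 4, char 'e'): match length 3
  offset=2 (pos 3, char 'e'): match length 3
  offset=3 (pos 2, char 'e'): match length 3
  offset=4 (pos 1, char 'b'): match length 0
  offset=5 (pos 0, char 'a'): match length 0
Longest match has length 3, found at offsets 1, 2, 3; take the smallest, offset 1.
next_char = character at position 5 + 3 = 8 -> 'a'

Best match: offset=1, length=3 (matching 'eee' starting at position 4)
LZ77 triple: (1, 3, 'a')


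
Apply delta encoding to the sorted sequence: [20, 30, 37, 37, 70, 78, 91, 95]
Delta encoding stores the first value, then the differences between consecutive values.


First value: 20
Deltas:
  30 - 20 = 10
  37 - 30 = 7
  37 - 37 = 0
  70 - 37 = 33
  78 - 70 = 8
  91 - 78 = 13
  95 - 91 = 4


Delta encoded: [20, 10, 7, 0, 33, 8, 13, 4]


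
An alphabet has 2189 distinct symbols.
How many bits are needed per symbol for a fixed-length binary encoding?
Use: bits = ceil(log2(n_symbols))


log2(2189) = 11.0961
Bracket: 2^11 = 2048 < 2189 <= 2^12 = 4096
So ceil(log2(2189)) = 12

bits = ceil(log2(2189)) = ceil(11.0961) = 12 bits


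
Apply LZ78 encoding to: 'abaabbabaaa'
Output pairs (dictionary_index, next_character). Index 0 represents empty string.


LZ78 encoding steps:
Dictionary: {0: ''}
Step 1: w='' (idx 0), next='a' -> output (0, 'a'), add 'a' as idx 1
Step 2: w='' (idx 0), next='b' -> output (0, 'b'), add 'b' as idx 2
Step 3: w='a' (idx 1), next='a' -> output (1, 'a'), add 'aa' as idx 3
Step 4: w='b' (idx 2), next='b' -> output (2, 'b'), add 'bb' as idx 4
Step 5: w='a' (idx 1), next='b' -> output (1, 'b'), add 'ab' as idx 5
Step 6: w='aa' (idx 3), next='a' -> output (3, 'a'), add 'aaa' as idx 6


Encoded: [(0, 'a'), (0, 'b'), (1, 'a'), (2, 'b'), (1, 'b'), (3, 'a')]


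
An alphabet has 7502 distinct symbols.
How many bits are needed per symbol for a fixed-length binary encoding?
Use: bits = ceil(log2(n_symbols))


log2(7502) = 12.8731
Bracket: 2^12 = 4096 < 7502 <= 2^13 = 8192
So ceil(log2(7502)) = 13

bits = ceil(log2(7502)) = ceil(12.8731) = 13 bits


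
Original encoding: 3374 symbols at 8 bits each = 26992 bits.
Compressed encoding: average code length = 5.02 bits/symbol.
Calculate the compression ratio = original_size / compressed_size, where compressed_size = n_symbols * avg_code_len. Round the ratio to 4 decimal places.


original_size = n_symbols * orig_bits = 3374 * 8 = 26992 bits
compressed_size = n_symbols * avg_code_len = 3374 * 5.02 = 16937.48 bits
ratio = original_size / compressed_size = 26992 / 16937.48 = 1.5936

Compression ratio = 1.5936


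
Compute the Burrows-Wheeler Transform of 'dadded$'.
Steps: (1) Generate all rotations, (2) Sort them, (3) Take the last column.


Rotations (sorted):
  0: $dadded -> last char: d
  1: added$d -> last char: d
  2: d$dadde -> last char: e
  3: dadded$ -> last char: $
  4: dded$da -> last char: a
  5: ded$dad -> last char: d
  6: ed$dadd -> last char: d


BWT = dde$add


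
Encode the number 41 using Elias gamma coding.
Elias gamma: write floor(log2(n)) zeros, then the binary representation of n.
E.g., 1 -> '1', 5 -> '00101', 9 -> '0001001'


num_bits = floor(log2(41)) + 1 = 6
leading_zeros = num_bits - 1 = 5
binary(41) = 101001

Elias gamma(41) = '00000' + '101001' = 00000101001 (11 bits)


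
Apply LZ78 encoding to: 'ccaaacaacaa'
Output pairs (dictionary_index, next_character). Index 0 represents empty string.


LZ78 encoding steps:
Dictionary: {0: ''}
Step 1: w='' (idx 0), next='c' -> output (0, 'c'), add 'c' as idx 1
Step 2: w='c' (idx 1), next='a' -> output (1, 'a'), add 'ca' as idx 2
Step 3: w='' (idx 0), next='a' -> output (0, 'a'), add 'a' as idx 3
Step 4: w='a' (idx 3), next='c' -> output (3, 'c'), add 'ac' as idx 4
Step 5: w='a' (idx 3), next='a' -> output (3, 'a'), add 'aa' as idx 5
Step 6: w='ca' (idx 2), next='a' -> output (2, 'a'), add 'caa' as idx 6


Encoded: [(0, 'c'), (1, 'a'), (0, 'a'), (3, 'c'), (3, 'a'), (2, 'a')]


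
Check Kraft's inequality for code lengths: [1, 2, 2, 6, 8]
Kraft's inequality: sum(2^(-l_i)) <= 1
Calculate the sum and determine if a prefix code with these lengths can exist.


Sum = 2^(-1) + 2^(-2) + 2^(-2) + 2^(-6) + 2^(-8)
    = 0.5 + 0.25 + 0.25 + 0.015625 + 0.00390625
    = 261/256 = 1.01953125
Since 1.01953125 > 1, Kraft's inequality is NOT satisfied.
A prefix code with these lengths CANNOT exist.

Kraft sum = 1.01953125. Not satisfied.


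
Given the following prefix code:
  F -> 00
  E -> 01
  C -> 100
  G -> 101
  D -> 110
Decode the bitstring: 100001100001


Decoding step by step:
Bits 100 -> C
Bits 00 -> F
Bits 110 -> D
Bits 00 -> F
Bits 01 -> E


Decoded message: CFDFE


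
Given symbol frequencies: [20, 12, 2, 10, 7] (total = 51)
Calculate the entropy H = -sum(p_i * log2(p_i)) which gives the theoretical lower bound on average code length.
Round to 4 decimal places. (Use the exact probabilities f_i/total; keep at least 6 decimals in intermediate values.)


Per-symbol terms -p_i * log2(p_i) with p_i = f_i/51:
  p = 20/51 = 0.392157: log2(p) = -1.350497, -p*log2(p) = 0.529607
  p = 12/51 = 0.235294: log2(p) = -2.087463, -p*log2(p) = 0.491168
  p = 2/51 = 0.039216: log2(p) = -4.672425, -p*log2(p) = 0.183232
  p = 10/51 = 0.196078: log2(p) = -2.350497, -p*log2(p) = 0.460882
  p = 7/51 = 0.137255: log2(p) = -2.865070, -p*log2(p) = 0.393245
H = 0.529607 + 0.491168 + 0.183232 + 0.460882 + 0.393245 = 2.058134

H = 2.0581 bits/symbol


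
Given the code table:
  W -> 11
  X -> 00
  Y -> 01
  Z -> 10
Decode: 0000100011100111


Decoding:
00 -> X
00 -> X
10 -> Z
00 -> X
11 -> W
10 -> Z
01 -> Y
11 -> W


Result: XXZXWZYW


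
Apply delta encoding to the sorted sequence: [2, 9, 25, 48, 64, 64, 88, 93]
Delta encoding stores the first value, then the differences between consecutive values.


First value: 2
Deltas:
  9 - 2 = 7
  25 - 9 = 16
  48 - 25 = 23
  64 - 48 = 16
  64 - 64 = 0
  88 - 64 = 24
  93 - 88 = 5


Delta encoded: [2, 7, 16, 23, 16, 0, 24, 5]


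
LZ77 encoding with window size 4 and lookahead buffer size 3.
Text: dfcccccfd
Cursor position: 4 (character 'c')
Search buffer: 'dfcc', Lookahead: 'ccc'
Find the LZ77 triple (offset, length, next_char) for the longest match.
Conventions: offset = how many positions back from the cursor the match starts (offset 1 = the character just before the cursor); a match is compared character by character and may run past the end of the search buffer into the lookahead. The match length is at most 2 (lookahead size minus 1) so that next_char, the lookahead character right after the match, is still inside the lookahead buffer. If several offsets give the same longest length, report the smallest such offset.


Try each offset into the search buffer:
  offset=1 (pos 3, char 'c'): match length 2
  offset=2 (pos 2, char 'c'): match length 2
  offset=3 (pos 1, char 'f'): match length 0
  offset=4 (pos 0, char 'd'): match length 0
Longest match has length 2, found at offsets 1, 2; take the smallest, offset 1.
next_char = character at position 4 + 2 = 6 -> 'c'

Best match: offset=1, length=2 (matching 'cc' starting at position 3)
LZ77 triple: (1, 2, 'c')


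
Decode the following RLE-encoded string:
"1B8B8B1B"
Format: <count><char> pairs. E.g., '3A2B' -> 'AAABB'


Expanding each <count><char> pair:
  1B -> 'B'
  8B -> 'BBBBBBBB'
  8B -> 'BBBBBBBB'
  1B -> 'B'

Decoded = BBBBBBBBBBBBBBBBBB


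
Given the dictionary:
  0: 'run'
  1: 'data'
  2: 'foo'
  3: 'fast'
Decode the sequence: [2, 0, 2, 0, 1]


Look up each index in the dictionary:
  2 -> 'foo'
  0 -> 'run'
  2 -> 'foo'
  0 -> 'run'
  1 -> 'data'

Decoded: "foo run foo run data"


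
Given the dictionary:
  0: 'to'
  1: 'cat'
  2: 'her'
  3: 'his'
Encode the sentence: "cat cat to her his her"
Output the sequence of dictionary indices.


Look up each word in the dictionary:
  'cat' -> 1
  'cat' -> 1
  'to' -> 0
  'her' -> 2
  'his' -> 3
  'her' -> 2

Encoded: [1, 1, 0, 2, 3, 2]


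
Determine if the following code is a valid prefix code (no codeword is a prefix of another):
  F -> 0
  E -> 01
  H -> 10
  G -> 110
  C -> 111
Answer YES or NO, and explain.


Checking each pair (does one codeword prefix another?):
  F='0' vs E='01': prefix -- VIOLATION

NO -- this is NOT a valid prefix code. F (0) is a prefix of E (01).


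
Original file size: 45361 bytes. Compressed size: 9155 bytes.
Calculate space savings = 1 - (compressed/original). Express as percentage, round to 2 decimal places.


ratio = compressed/original = 9155/45361 = 0.201825
savings = 1 - ratio = 1 - 0.201825 = 0.798175
as a percentage: 0.798175 * 100 = 79.82%

Space savings = 1 - 9155/45361 = 79.82%


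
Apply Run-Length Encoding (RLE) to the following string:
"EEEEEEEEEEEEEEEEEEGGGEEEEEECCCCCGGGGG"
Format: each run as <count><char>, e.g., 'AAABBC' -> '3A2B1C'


Scanning runs left to right:
  i=0: run of 'E' x 18 -> '18E'
  i=18: run of 'G' x 3 -> '3G'
  i=21: run of 'E' x 6 -> '6E'
  i=27: run of 'C' x 5 -> '5C'
  i=32: run of 'G' x 5 -> '5G'

RLE = 18E3G6E5C5G


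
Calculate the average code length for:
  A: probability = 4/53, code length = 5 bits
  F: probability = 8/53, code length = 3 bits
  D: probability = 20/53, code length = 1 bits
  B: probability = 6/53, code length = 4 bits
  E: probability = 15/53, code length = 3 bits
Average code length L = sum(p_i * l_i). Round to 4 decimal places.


Weighted contributions p_i * l_i:
  A: (4/53) * 5 = 20/53
  F: (8/53) * 3 = 24/53
  D: (20/53) * 1 = 20/53
  B: (6/53) * 4 = 24/53
  E: (15/53) * 3 = 45/53
Sum = (20 + 24 + 20 + 24 + 45)/53 = 133/53

L = 133/53 = 2.5094 bits/symbol


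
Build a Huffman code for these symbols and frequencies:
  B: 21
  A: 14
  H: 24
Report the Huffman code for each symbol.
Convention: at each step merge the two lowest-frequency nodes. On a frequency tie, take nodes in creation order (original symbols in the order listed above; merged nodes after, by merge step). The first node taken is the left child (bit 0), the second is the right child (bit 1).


Huffman tree construction:
Step 1: Merge A(14) + B(21) = 35
Step 2: Merge H(24) + (A+B)(35) = 59
Read each symbol's code off the tree from the root (left child = 0, right child = 1).

Codes:
  B: 11 (length 2)
  A: 10 (length 2)
  H: 0 (length 1)
Average code length: 94/59 = 1.5932 bits/symbol


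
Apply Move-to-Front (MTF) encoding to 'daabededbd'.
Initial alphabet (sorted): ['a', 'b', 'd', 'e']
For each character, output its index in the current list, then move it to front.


MTF encoding:
'd': index 2 in ['a', 'b', 'd', 'e'] -> ['d', 'a', 'b', 'e']
'a': index 1 in ['d', 'a', 'b', 'e'] -> ['a', 'd', 'b', 'e']
'a': index 0 in ['a', 'd', 'b', 'e'] -> ['a', 'd', 'b', 'e']
'b': index 2 in ['a', 'd', 'b', 'e'] -> ['b', 'a', 'd', 'e']
'e': index 3 in ['b', 'a', 'd', 'e'] -> ['e', 'b', 'a', 'd']
'd': index 3 in ['e', 'b', 'a', 'd'] -> ['d', 'e', 'b', 'a']
'e': index 1 in ['d', 'e', 'b', 'a'] -> ['e', 'd', 'b', 'a']
'd': index 1 in ['e', 'd', 'b', 'a'] -> ['d', 'e', 'b', 'a']
'b': index 2 in ['d', 'e', 'b', 'a'] -> ['b', 'd', 'e', 'a']
'd': index 1 in ['b', 'd', 'e', 'a'] -> ['d', 'b', 'e', 'a']


Output: [2, 1, 0, 2, 3, 3, 1, 1, 2, 1]


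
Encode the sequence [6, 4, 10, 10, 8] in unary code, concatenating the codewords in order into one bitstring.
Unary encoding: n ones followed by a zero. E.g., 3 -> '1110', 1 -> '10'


Encode each number as n ones followed by a terminating 0:
  6 -> 1111110 (7 bits)
  4 -> 11110 (5 bits)
  10 -> 11111111110 (11 bits)
  10 -> 11111111110 (11 bits)
  8 -> 111111110 (9 bits)
Total length = 7 + 5 + 11 + 11 + 9 = 43 bits.

Unary([6, 4, 10, 10, 8]) = 1111110111101111111111011111111110111111110 (43 bits)


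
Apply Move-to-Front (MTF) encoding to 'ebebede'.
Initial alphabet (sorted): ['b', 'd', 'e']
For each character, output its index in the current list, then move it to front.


MTF encoding:
'e': index 2 in ['b', 'd', 'e'] -> ['e', 'b', 'd']
'b': index 1 in ['e', 'b', 'd'] -> ['b', 'e', 'd']
'e': index 1 in ['b', 'e', 'd'] -> ['e', 'b', 'd']
'b': index 1 in ['e', 'b', 'd'] -> ['b', 'e', 'd']
'e': index 1 in ['b', 'e', 'd'] -> ['e', 'b', 'd']
'd': index 2 in ['e', 'b', 'd'] -> ['d', 'e', 'b']
'e': index 1 in ['d', 'e', 'b'] -> ['e', 'd', 'b']


Output: [2, 1, 1, 1, 1, 2, 1]


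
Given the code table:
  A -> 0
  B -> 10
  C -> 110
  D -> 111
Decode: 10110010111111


Decoding:
10 -> B
110 -> C
0 -> A
10 -> B
111 -> D
111 -> D


Result: BCABDD


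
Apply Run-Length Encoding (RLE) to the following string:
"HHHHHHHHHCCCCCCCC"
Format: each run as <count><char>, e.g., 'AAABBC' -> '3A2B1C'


Scanning runs left to right:
  i=0: run of 'H' x 9 -> '9H'
  i=9: run of 'C' x 8 -> '8C'

RLE = 9H8C


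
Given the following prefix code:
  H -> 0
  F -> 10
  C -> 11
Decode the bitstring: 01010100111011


Decoding step by step:
Bits 0 -> H
Bits 10 -> F
Bits 10 -> F
Bits 10 -> F
Bits 0 -> H
Bits 11 -> C
Bits 10 -> F
Bits 11 -> C


Decoded message: HFFFHCFC


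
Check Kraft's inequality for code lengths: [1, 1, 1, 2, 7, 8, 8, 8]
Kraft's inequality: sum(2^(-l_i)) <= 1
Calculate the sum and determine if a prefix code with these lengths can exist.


Sum = 2^(-1) + 2^(-1) + 2^(-1) + 2^(-2) + 2^(-7) + 2^(-8) + 2^(-8) + 2^(-8)
    = 0.5 + 0.5 + 0.5 + 0.25 + 0.0078125 + 0.00390625 + 0.00390625 + 0.00390625
    = 453/256 = 1.76953125
Since 1.76953125 > 1, Kraft's inequality is NOT satisfied.
A prefix code with these lengths CANNOT exist.

Kraft sum = 1.76953125. Not satisfied.


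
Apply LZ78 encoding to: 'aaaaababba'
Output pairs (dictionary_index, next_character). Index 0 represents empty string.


LZ78 encoding steps:
Dictionary: {0: ''}
Step 1: w='' (idx 0), next='a' -> output (0, 'a'), add 'a' as idx 1
Step 2: w='a' (idx 1), next='a' -> output (1, 'a'), add 'aa' as idx 2
Step 3: w='aa' (idx 2), next='b' -> output (2, 'b'), add 'aab' as idx 3
Step 4: w='a' (idx 1), next='b' -> output (1, 'b'), add 'ab' as idx 4
Step 5: w='' (idx 0), next='b' -> output (0, 'b'), add 'b' as idx 5
Step 6: w='a' (idx 1), end of input -> output (1, '')


Encoded: [(0, 'a'), (1, 'a'), (2, 'b'), (1, 'b'), (0, 'b'), (1, '')]


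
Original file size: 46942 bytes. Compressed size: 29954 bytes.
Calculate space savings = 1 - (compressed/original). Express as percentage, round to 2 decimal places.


ratio = compressed/original = 29954/46942 = 0.638107
savings = 1 - ratio = 1 - 0.638107 = 0.361893
as a percentage: 0.361893 * 100 = 36.19%

Space savings = 1 - 29954/46942 = 36.19%


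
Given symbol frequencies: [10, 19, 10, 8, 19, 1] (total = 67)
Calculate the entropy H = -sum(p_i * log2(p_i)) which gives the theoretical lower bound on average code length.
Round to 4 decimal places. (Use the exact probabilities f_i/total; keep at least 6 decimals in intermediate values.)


Per-symbol terms -p_i * log2(p_i) with p_i = f_i/67:
  p = 10/67 = 0.149254: log2(p) = -2.744161, -p*log2(p) = 0.409576
  p = 19/67 = 0.283582: log2(p) = -1.818162, -p*log2(p) = 0.515598
  p = 10/67 = 0.149254: log2(p) = -2.744161, -p*log2(p) = 0.409576
  p = 8/67 = 0.119403: log2(p) = -3.066089, -p*log2(p) = 0.366100
  p = 19/67 = 0.283582: log2(p) = -1.818162, -p*log2(p) = 0.515598
  p = 1/67 = 0.014925: log2(p) = -6.066089, -p*log2(p) = 0.090539
H = 0.409576 + 0.515598 + 0.409576 + 0.366100 + 0.515598 + 0.090539 = 2.306987

H = 2.307 bits/symbol


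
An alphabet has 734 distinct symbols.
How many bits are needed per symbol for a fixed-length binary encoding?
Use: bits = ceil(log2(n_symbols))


log2(734) = 9.5196
Bracket: 2^9 = 512 < 734 <= 2^10 = 1024
So ceil(log2(734)) = 10

bits = ceil(log2(734)) = ceil(9.5196) = 10 bits


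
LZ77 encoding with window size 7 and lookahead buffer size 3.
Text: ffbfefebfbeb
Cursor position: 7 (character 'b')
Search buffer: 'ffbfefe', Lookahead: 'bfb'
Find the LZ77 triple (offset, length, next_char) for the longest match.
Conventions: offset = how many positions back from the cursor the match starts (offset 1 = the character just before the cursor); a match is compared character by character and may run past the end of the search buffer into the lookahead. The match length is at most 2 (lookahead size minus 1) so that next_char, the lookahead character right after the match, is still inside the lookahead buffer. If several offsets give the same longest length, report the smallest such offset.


Try each offset into the search buffer:
  offset=1 (pos 6, char 'e'): match length 0
  offset=2 (pos 5, char 'f'): match length 0
  offset=3 (pos 4, char 'e'): match length 0
  offset=4 (pos 3, char 'f'): match length 0
  offset=5 (pos 2, char 'b'): match length 2
  offset=6 (pos 1, char 'f'): match length 0
  offset=7 (pos 0, char 'f'): match length 0
Longest match has length 2 at offset 5.
next_char = character at position 7 + 2 = 9 -> 'b'

Best match: offset=5, length=2 (matching 'bf' starting at position 2)
LZ77 triple: (5, 2, 'b')


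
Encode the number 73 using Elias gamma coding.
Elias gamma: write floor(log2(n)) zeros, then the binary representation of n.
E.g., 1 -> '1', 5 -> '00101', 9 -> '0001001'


num_bits = floor(log2(73)) + 1 = 7
leading_zeros = num_bits - 1 = 6
binary(73) = 1001001

Elias gamma(73) = '000000' + '1001001' = 0000001001001 (13 bits)


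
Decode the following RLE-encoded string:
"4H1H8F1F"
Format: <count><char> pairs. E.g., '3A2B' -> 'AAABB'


Expanding each <count><char> pair:
  4H -> 'HHHH'
  1H -> 'H'
  8F -> 'FFFFFFFF'
  1F -> 'F'

Decoded = HHHHHFFFFFFFFF


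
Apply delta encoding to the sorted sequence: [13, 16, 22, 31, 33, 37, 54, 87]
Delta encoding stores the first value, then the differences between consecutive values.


First value: 13
Deltas:
  16 - 13 = 3
  22 - 16 = 6
  31 - 22 = 9
  33 - 31 = 2
  37 - 33 = 4
  54 - 37 = 17
  87 - 54 = 33


Delta encoded: [13, 3, 6, 9, 2, 4, 17, 33]


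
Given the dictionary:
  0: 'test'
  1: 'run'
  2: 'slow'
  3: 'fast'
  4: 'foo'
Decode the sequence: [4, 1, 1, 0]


Look up each index in the dictionary:
  4 -> 'foo'
  1 -> 'run'
  1 -> 'run'
  0 -> 'test'

Decoded: "foo run run test"


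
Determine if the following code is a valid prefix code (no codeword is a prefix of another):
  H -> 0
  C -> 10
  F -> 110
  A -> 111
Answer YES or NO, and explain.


Checking each pair (does one codeword prefix another?):
  H='0' vs C='10': no prefix
  H='0' vs F='110': no prefix
  H='0' vs A='111': no prefix
  C='10' vs H='0': no prefix
  C='10' vs F='110': no prefix
  C='10' vs A='111': no prefix
  F='110' vs H='0': no prefix
  F='110' vs C='10': no prefix
  F='110' vs A='111': no prefix
  A='111' vs H='0': no prefix
  A='111' vs C='10': no prefix
  A='111' vs F='110': no prefix
No violation found over all pairs.

YES -- this is a valid prefix code. No codeword is a prefix of any other codeword.


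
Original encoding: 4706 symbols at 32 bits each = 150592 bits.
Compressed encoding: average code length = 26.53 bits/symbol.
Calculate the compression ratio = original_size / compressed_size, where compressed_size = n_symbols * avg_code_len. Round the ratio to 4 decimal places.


original_size = n_symbols * orig_bits = 4706 * 32 = 150592 bits
compressed_size = n_symbols * avg_code_len = 4706 * 26.53 = 124850.18 bits
ratio = original_size / compressed_size = 150592 / 124850.18 = 1.2062

Compression ratio = 1.2062


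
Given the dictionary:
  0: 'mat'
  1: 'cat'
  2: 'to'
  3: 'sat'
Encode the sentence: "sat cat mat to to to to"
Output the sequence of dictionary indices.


Look up each word in the dictionary:
  'sat' -> 3
  'cat' -> 1
  'mat' -> 0
  'to' -> 2
  'to' -> 2
  'to' -> 2
  'to' -> 2

Encoded: [3, 1, 0, 2, 2, 2, 2]


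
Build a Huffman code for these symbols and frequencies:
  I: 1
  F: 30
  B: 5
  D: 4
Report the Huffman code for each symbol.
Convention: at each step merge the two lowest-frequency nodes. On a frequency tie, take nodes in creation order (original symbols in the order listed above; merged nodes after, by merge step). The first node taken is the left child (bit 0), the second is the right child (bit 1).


Huffman tree construction:
Step 1: Merge I(1) + D(4) = 5
Step 2: Merge B(5) + (I+D)(5) = 10
Step 3: Merge (B+(I+D))(10) + F(30) = 40
Read each symbol's code off the tree from the root (left child = 0, right child = 1).

Codes:
  I: 010 (length 3)
  F: 1 (length 1)
  B: 00 (length 2)
  D: 011 (length 3)
Average code length: 55/40 = 1.3750 bits/symbol


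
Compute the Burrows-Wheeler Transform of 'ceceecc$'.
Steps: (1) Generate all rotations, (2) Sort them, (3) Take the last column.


Rotations (sorted):
  0: $ceceecc -> last char: c
  1: c$ceceec -> last char: c
  2: cc$cecee -> last char: e
  3: ceceecc$ -> last char: $
  4: ceecc$ce -> last char: e
  5: ecc$cece -> last char: e
  6: eceecc$c -> last char: c
  7: eecc$cec -> last char: c


BWT = cce$eecc


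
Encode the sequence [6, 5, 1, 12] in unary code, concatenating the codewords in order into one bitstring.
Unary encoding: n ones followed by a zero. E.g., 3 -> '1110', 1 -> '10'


Encode each number as n ones followed by a terminating 0:
  6 -> 1111110 (7 bits)
  5 -> 111110 (6 bits)
  1 -> 10 (2 bits)
  12 -> 1111111111110 (13 bits)
Total length = 7 + 6 + 2 + 13 = 28 bits.

Unary([6, 5, 1, 12]) = 1111110111110101111111111110 (28 bits)


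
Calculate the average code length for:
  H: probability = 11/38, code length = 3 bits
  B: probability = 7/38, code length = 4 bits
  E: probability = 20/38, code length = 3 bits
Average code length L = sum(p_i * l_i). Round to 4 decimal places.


Weighted contributions p_i * l_i:
  H: (11/38) * 3 = 33/38
  B: (7/38) * 4 = 28/38
  E: (20/38) * 3 = 60/38
Sum = (33 + 28 + 60)/38 = 121/38

L = 121/38 = 3.1842 bits/symbol


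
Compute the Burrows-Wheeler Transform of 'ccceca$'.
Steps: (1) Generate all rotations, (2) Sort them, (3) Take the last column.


Rotations (sorted):
  0: $ccceca -> last char: a
  1: a$cccec -> last char: c
  2: ca$ccce -> last char: e
  3: ccceca$ -> last char: $
  4: cceca$c -> last char: c
  5: ceca$cc -> last char: c
  6: eca$ccc -> last char: c


BWT = ace$ccc


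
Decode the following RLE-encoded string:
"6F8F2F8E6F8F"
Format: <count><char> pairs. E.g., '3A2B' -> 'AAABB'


Expanding each <count><char> pair:
  6F -> 'FFFFFF'
  8F -> 'FFFFFFFF'
  2F -> 'FF'
  8E -> 'EEEEEEEE'
  6F -> 'FFFFFF'
  8F -> 'FFFFFFFF'

Decoded = FFFFFFFFFFFFFFFFEEEEEEEEFFFFFFFFFFFFFF


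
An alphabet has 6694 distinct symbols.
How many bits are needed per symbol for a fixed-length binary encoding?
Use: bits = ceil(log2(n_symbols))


log2(6694) = 12.7087
Bracket: 2^12 = 4096 < 6694 <= 2^13 = 8192
So ceil(log2(6694)) = 13

bits = ceil(log2(6694)) = ceil(12.7087) = 13 bits


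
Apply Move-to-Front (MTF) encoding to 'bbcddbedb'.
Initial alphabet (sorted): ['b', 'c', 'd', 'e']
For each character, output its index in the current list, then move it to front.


MTF encoding:
'b': index 0 in ['b', 'c', 'd', 'e'] -> ['b', 'c', 'd', 'e']
'b': index 0 in ['b', 'c', 'd', 'e'] -> ['b', 'c', 'd', 'e']
'c': index 1 in ['b', 'c', 'd', 'e'] -> ['c', 'b', 'd', 'e']
'd': index 2 in ['c', 'b', 'd', 'e'] -> ['d', 'c', 'b', 'e']
'd': index 0 in ['d', 'c', 'b', 'e'] -> ['d', 'c', 'b', 'e']
'b': index 2 in ['d', 'c', 'b', 'e'] -> ['b', 'd', 'c', 'e']
'e': index 3 in ['b', 'd', 'c', 'e'] -> ['e', 'b', 'd', 'c']
'd': index 2 in ['e', 'b', 'd', 'c'] -> ['d', 'e', 'b', 'c']
'b': index 2 in ['d', 'e', 'b', 'c'] -> ['b', 'd', 'e', 'c']


Output: [0, 0, 1, 2, 0, 2, 3, 2, 2]


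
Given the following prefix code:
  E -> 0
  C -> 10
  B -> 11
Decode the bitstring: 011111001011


Decoding step by step:
Bits 0 -> E
Bits 11 -> B
Bits 11 -> B
Bits 10 -> C
Bits 0 -> E
Bits 10 -> C
Bits 11 -> B


Decoded message: EBBCECB


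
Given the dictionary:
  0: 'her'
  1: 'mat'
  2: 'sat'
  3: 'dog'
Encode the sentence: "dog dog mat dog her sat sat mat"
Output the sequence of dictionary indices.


Look up each word in the dictionary:
  'dog' -> 3
  'dog' -> 3
  'mat' -> 1
  'dog' -> 3
  'her' -> 0
  'sat' -> 2
  'sat' -> 2
  'mat' -> 1

Encoded: [3, 3, 1, 3, 0, 2, 2, 1]


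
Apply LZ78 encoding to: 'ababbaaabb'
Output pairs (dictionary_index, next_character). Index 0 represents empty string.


LZ78 encoding steps:
Dictionary: {0: ''}
Step 1: w='' (idx 0), next='a' -> output (0, 'a'), add 'a' as idx 1
Step 2: w='' (idx 0), next='b' -> output (0, 'b'), add 'b' as idx 2
Step 3: w='a' (idx 1), next='b' -> output (1, 'b'), add 'ab' as idx 3
Step 4: w='b' (idx 2), next='a' -> output (2, 'a'), add 'ba' as idx 4
Step 5: w='a' (idx 1), next='a' -> output (1, 'a'), add 'aa' as idx 5
Step 6: w='b' (idx 2), next='b' -> output (2, 'b'), add 'bb' as idx 6


Encoded: [(0, 'a'), (0, 'b'), (1, 'b'), (2, 'a'), (1, 'a'), (2, 'b')]


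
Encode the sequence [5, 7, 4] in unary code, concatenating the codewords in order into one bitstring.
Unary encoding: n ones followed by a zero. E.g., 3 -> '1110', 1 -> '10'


Encode each number as n ones followed by a terminating 0:
  5 -> 111110 (6 bits)
  7 -> 11111110 (8 bits)
  4 -> 11110 (5 bits)
Total length = 6 + 8 + 5 = 19 bits.

Unary([5, 7, 4]) = 1111101111111011110 (19 bits)


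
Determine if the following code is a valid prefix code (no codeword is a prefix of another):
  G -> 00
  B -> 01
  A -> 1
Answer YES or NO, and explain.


Checking each pair (does one codeword prefix another?):
  G='00' vs B='01': no prefix
  G='00' vs A='1': no prefix
  B='01' vs G='00': no prefix
  B='01' vs A='1': no prefix
  A='1' vs G='00': no prefix
  A='1' vs B='01': no prefix
No violation found over all pairs.

YES -- this is a valid prefix code. No codeword is a prefix of any other codeword.


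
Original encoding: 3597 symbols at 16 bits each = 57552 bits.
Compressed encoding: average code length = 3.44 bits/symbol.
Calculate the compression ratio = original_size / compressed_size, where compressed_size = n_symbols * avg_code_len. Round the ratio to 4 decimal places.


original_size = n_symbols * orig_bits = 3597 * 16 = 57552 bits
compressed_size = n_symbols * avg_code_len = 3597 * 3.44 = 12373.68 bits
ratio = original_size / compressed_size = 57552 / 12373.68 = 4.6512

Compression ratio = 4.6512


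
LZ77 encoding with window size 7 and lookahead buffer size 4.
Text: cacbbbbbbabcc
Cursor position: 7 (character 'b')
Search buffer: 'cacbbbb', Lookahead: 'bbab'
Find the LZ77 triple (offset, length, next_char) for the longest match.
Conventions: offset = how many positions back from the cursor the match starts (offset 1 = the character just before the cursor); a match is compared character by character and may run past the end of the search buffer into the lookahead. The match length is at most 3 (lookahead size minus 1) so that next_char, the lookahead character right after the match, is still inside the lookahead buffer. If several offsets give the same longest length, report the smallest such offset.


Try each offset into the search buffer:
  offset=1 (pos 6, char 'b'): match length 2
  offset=2 (pos 5, char 'b'): match length 2
  offset=3 (pos 4, char 'b'): match length 2
  offset=4 (pos 3, char 'b'): match length 2
  offset=5 (pos 2, char 'c'): match length 0
  offset=6 (pos 1, char 'a'): match length 0
  offset=7 (pos 0, char 'c'): match length 0
Longest match has length 2, found at offsets 1, 2, 3, 4; take the smallest, offset 1.
next_char = character at position 7 + 2 = 9 -> 'a'

Best match: offset=1, length=2 (matching 'bb' starting at position 6)
LZ77 triple: (1, 2, 'a')


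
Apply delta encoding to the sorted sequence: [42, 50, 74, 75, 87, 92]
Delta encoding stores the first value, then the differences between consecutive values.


First value: 42
Deltas:
  50 - 42 = 8
  74 - 50 = 24
  75 - 74 = 1
  87 - 75 = 12
  92 - 87 = 5


Delta encoded: [42, 8, 24, 1, 12, 5]


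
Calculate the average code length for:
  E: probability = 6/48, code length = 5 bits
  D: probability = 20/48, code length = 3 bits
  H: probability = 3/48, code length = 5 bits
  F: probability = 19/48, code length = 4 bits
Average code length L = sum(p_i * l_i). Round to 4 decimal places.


Weighted contributions p_i * l_i:
  E: (6/48) * 5 = 30/48
  D: (20/48) * 3 = 60/48
  H: (3/48) * 5 = 15/48
  F: (19/48) * 4 = 76/48
Sum = (30 + 60 + 15 + 76)/48 = 181/48

L = 181/48 = 3.7708 bits/symbol


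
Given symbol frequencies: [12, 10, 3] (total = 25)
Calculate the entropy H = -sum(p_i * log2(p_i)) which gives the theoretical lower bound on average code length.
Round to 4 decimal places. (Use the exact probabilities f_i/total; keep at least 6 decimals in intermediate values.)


Per-symbol terms -p_i * log2(p_i) with p_i = f_i/25:
  p = 12/25 = 0.480000: log2(p) = -1.058894, -p*log2(p) = 0.508269
  p = 10/25 = 0.400000: log2(p) = -1.321928, -p*log2(p) = 0.528771
  p = 3/25 = 0.120000: log2(p) = -3.058894, -p*log2(p) = 0.367067
H = 0.508269 + 0.528771 + 0.367067 = 1.404107

H = 1.4041 bits/symbol


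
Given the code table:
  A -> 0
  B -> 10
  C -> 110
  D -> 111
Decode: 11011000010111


Decoding:
110 -> C
110 -> C
0 -> A
0 -> A
0 -> A
10 -> B
111 -> D


Result: CCAAABD


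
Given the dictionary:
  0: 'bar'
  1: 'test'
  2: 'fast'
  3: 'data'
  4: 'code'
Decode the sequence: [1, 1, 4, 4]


Look up each index in the dictionary:
  1 -> 'test'
  1 -> 'test'
  4 -> 'code'
  4 -> 'code'

Decoded: "test test code code"


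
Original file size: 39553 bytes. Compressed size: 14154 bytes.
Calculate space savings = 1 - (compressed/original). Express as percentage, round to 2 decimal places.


ratio = compressed/original = 14154/39553 = 0.357849
savings = 1 - ratio = 1 - 0.357849 = 0.642151
as a percentage: 0.642151 * 100 = 64.22%

Space savings = 1 - 14154/39553 = 64.22%


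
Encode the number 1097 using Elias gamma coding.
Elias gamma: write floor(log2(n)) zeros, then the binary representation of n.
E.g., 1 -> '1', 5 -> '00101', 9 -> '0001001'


num_bits = floor(log2(1097)) + 1 = 11
leading_zeros = num_bits - 1 = 10
binary(1097) = 10001001001

Elias gamma(1097) = '0000000000' + '10001001001' = 000000000010001001001 (21 bits)


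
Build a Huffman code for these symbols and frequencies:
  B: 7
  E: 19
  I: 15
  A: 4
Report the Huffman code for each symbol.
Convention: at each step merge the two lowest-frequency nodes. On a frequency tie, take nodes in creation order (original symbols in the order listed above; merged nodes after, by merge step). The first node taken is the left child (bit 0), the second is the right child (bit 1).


Huffman tree construction:
Step 1: Merge A(4) + B(7) = 11
Step 2: Merge (A+B)(11) + I(15) = 26
Step 3: Merge E(19) + ((A+B)+I)(26) = 45
Read each symbol's code off the tree from the root (left child = 0, right child = 1).

Codes:
  B: 101 (length 3)
  E: 0 (length 1)
  I: 11 (length 2)
  A: 100 (length 3)
Average code length: 82/45 = 1.8222 bits/symbol


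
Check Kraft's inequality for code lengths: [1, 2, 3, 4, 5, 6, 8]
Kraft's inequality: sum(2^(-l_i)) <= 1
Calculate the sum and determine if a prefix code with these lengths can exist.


Sum = 2^(-1) + 2^(-2) + 2^(-3) + 2^(-4) + 2^(-5) + 2^(-6) + 2^(-8)
    = 0.5 + 0.25 + 0.125 + 0.0625 + 0.03125 + 0.015625 + 0.00390625
    = 253/256 = 0.98828125
Since 0.98828125 <= 1, Kraft's inequality IS satisfied.
A prefix code with these lengths CAN exist.

Kraft sum = 0.98828125. Satisfied.


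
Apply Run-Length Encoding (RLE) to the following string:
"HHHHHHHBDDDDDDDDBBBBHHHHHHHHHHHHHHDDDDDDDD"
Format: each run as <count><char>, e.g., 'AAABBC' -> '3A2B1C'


Scanning runs left to right:
  i=0: run of 'H' x 7 -> '7H'
  i=7: run of 'B' x 1 -> '1B'
  i=8: run of 'D' x 8 -> '8D'
  i=16: run of 'B' x 4 -> '4B'
  i=20: run of 'H' x 14 -> '14H'
  i=34: run of 'D' x 8 -> '8D'

RLE = 7H1B8D4B14H8D


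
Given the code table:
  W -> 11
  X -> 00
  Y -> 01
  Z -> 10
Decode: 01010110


Decoding:
01 -> Y
01 -> Y
01 -> Y
10 -> Z


Result: YYYZ


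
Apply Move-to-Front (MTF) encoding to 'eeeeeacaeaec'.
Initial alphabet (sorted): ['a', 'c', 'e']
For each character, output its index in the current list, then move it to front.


MTF encoding:
'e': index 2 in ['a', 'c', 'e'] -> ['e', 'a', 'c']
'e': index 0 in ['e', 'a', 'c'] -> ['e', 'a', 'c']
'e': index 0 in ['e', 'a', 'c'] -> ['e', 'a', 'c']
'e': index 0 in ['e', 'a', 'c'] -> ['e', 'a', 'c']
'e': index 0 in ['e', 'a', 'c'] -> ['e', 'a', 'c']
'a': index 1 in ['e', 'a', 'c'] -> ['a', 'e', 'c']
'c': index 2 in ['a', 'e', 'c'] -> ['c', 'a', 'e']
'a': index 1 in ['c', 'a', 'e'] -> ['a', 'c', 'e']
'e': index 2 in ['a', 'c', 'e'] -> ['e', 'a', 'c']
'a': index 1 in ['e', 'a', 'c'] -> ['a', 'e', 'c']
'e': index 1 in ['a', 'e', 'c'] -> ['e', 'a', 'c']
'c': index 2 in ['e', 'a', 'c'] -> ['c', 'e', 'a']


Output: [2, 0, 0, 0, 0, 1, 2, 1, 2, 1, 1, 2]


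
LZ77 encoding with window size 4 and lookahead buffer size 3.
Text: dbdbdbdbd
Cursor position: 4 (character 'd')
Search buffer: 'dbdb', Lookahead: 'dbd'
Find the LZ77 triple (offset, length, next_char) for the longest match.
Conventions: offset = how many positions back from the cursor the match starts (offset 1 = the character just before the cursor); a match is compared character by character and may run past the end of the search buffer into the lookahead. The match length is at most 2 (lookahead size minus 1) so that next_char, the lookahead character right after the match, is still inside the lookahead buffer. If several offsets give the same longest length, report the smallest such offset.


Try each offset into the search buffer:
  offset=1 (pos 3, char 'b'): match length 0
  offset=2 (pos 2, char 'd'): match length 2
  offset=3 (pos 1, char 'b'): match length 0
  offset=4 (pos 0, char 'd'): match length 2
Longest match has length 2, found at offsets 2, 4; take the smallest, offset 2.
next_char = character at position 4 + 2 = 6 -> 'd'

Best match: offset=2, length=2 (matching 'db' starting at position 2)
LZ77 triple: (2, 2, 'd')
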